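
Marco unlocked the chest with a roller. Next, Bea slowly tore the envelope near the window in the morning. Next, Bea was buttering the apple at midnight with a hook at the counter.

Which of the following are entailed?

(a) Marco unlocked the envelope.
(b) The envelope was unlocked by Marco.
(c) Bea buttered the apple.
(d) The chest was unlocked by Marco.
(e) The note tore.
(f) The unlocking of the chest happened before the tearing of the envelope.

(a) Not entailed — Marco unlocked the chest, not the envelope; the envelope belongs to the tearing event.
(b) Not entailed — Marco unlocked the chest, not the envelope; the envelope belongs to the tearing event.
(c) Not entailed — 'was buttering' is progressive on an accomplishment; it does not entail the completed 'buttered'.
(d) Entailed — the original entails any weakening of itself; this just drops 'with a roller'.
(e) Not entailed — the envelope is what tore, not the note.
(f) Entailed — the narrative places the unlocking before the tearing.

(d), (f)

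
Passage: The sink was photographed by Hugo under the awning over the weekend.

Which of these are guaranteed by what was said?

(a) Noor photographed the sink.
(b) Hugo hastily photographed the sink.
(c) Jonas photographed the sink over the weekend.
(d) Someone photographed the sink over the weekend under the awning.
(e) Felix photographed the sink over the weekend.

(d)

(a) Not entailed — the passage has Hugo photographing the sink, not Noor.
(b) Not entailed — 'hastily' adds information not in the original event.
(c) Not entailed — the passage has Hugo photographing the sink, not Jonas.
(d) Entailed — this follows by dropping conjuncts from the photographing event's description.
(e) Not entailed — the passage has Hugo photographing the sink, not Felix.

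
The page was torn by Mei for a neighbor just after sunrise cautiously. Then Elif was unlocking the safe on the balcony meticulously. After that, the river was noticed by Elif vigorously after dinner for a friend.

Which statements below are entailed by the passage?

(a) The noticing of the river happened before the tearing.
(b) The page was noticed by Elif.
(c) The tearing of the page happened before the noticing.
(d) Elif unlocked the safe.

(a) Not entailed — the narrative places the tearing before the noticing, not after.
(b) Not entailed — Elif noticed the river, not the page; the page belongs to the tearing event.
(c) Entailed — the narrative places the tearing before the noticing.
(d) Not entailed — 'was unlocking' is progressive on an accomplishment; it does not entail the completed 'unlocked'.

(c)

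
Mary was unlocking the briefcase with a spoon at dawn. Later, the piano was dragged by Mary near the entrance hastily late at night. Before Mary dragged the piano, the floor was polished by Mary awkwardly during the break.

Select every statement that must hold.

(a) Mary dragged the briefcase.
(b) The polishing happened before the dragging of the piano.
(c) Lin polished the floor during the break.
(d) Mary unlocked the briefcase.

(b)

(a) Not entailed — Mary dragged the piano, not the briefcase; the briefcase belongs to the unlocking event.
(b) Entailed — the narrative places the polishing before the dragging.
(c) Not entailed — the passage has Mary polishing the floor, not Lin.
(d) Not entailed — 'was unlocking' is progressive on an accomplishment; it does not entail the completed 'unlocked'.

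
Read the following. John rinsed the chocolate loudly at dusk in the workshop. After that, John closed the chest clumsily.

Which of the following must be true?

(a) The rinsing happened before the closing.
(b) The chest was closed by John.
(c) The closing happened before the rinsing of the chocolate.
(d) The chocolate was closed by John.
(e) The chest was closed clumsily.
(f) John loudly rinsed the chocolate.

(a), (b), (e), (f)

(a) Entailed — the narrative places the rinsing before the closing.
(b) Entailed — the original entails any weakening of itself; this just drops 'clumsily'.
(c) Not entailed — the narrative places the rinsing before the closing, not after.
(d) Not entailed — John closed the chest, not the chocolate; the chocolate belongs to the rinsing event.
(e) Entailed — generalizing the agent leaves a sub-description the original still satisfies.
(f) Entailed — every conjunct here is already in the original rinsing event.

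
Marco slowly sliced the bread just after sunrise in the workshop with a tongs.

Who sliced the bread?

'Marco' marks the agent of the slicing event.

Marco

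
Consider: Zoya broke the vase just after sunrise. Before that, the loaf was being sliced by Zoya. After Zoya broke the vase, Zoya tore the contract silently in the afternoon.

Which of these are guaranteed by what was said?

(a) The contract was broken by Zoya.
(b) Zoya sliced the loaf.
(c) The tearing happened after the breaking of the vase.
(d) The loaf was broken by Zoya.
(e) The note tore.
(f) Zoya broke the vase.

(a) Not entailed — Zoya broke the vase, not the contract; the contract belongs to the tearing event.
(b) Not entailed — 'was slicing' is progressive on an accomplishment; it does not entail the completed 'sliced'.
(c) Entailed — the narrative places the breaking before the tearing.
(d) Not entailed — Zoya broke the vase, not the loaf; the loaf belongs to the slicing event.
(e) Not entailed — the contract is what tore, not the note.
(f) Entailed — dropping 'just after sunrise' leaves a sub-description the original still satisfies.

(c), (f)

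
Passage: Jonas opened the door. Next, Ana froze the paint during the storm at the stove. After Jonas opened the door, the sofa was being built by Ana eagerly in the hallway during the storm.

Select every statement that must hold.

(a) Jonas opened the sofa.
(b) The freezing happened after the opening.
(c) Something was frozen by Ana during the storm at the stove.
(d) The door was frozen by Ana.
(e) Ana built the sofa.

(b), (c)

(a) Not entailed — Jonas opened the door, not the sofa; the sofa belongs to the building event.
(b) Entailed — the narrative places the opening before the freezing.
(c) Entailed — the original entails any weakening of itself; this just generalizes the patient.
(d) Not entailed — Ana froze the paint, not the door; the door belongs to the opening event.
(e) Not entailed — 'was building' is progressive on an accomplishment; it does not entail the completed 'built'.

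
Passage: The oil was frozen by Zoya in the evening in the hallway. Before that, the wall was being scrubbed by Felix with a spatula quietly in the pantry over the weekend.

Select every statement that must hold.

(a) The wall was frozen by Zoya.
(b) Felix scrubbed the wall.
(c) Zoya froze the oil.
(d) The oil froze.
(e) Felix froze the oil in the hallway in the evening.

(b), (c), (d)

(a) Not entailed — Zoya froze the oil, not the wall; the wall belongs to the scrubbing event.
(b) Entailed — 'scrub' is an activity; 'was scrubbing' entails that some scrubbing happened, so 'scrubbed' holds.
(c) Entailed — every conjunct here is already in the original freezing event.
(d) Entailed — 'Zoya froze the oil' is causative; it entails the inchoative 'the oil froze'.
(e) Not entailed — the passage has Zoya freezing the oil, not Felix.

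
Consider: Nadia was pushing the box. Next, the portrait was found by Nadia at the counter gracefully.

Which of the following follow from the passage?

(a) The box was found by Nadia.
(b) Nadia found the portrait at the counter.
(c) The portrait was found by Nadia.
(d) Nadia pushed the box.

(a) Not entailed — Nadia found the portrait, not the box; the box belongs to the pushing event.
(b) Entailed — dropping 'gracefully' leaves a sub-description the original still satisfies.
(c) Entailed — every conjunct here is already in the original finding event.
(d) Entailed — 'push' is an activity; 'was pushing' entails that some pushing happened, so 'pushed' holds.

(b), (c), (d)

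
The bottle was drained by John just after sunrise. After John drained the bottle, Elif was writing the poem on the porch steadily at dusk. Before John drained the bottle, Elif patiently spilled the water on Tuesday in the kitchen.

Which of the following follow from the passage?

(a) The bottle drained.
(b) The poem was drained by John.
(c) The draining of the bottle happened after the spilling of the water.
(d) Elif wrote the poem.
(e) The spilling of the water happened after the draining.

(a) Entailed — 'John drained the bottle' is causative; it entails the inchoative 'the bottle drained'.
(b) Not entailed — John drained the bottle, not the poem; the poem belongs to the writing event.
(c) Entailed — the narrative places the spilling before the draining.
(d) Not entailed — 'was writing' is progressive on an accomplishment; it does not entail the completed 'wrote'.
(e) Not entailed — the narrative places the spilling before the draining, not after.

(a), (c)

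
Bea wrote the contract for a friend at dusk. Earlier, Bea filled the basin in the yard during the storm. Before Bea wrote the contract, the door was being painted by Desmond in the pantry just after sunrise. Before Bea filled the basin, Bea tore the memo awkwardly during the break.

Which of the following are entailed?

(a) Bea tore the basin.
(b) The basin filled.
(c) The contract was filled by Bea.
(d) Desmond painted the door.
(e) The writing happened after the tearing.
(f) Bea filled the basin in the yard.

(b), (e), (f)

(a) Not entailed — Bea tore the memo, not the basin; the basin belongs to the filling event.
(b) Entailed — 'Bea filled the basin' is causative; it entails the inchoative 'the basin filled'.
(c) Not entailed — Bea filled the basin, not the contract; the contract belongs to the writing event.
(d) Not entailed — 'was painting' is progressive on an accomplishment; it does not entail the completed 'painted'.
(e) Entailed — the narrative places the tearing before the writing.
(f) Entailed — this follows by dropping conjuncts from the filling event's description.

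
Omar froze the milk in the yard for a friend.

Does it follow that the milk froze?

yes

'Omar froze the milk' is the causative; it entails the inchoative 'the milk froze'.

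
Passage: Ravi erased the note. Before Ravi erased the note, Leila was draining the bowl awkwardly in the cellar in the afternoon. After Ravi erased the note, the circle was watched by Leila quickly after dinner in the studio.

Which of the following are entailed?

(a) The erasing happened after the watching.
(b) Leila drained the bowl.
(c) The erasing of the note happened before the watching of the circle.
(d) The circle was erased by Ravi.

(c)

(a) Not entailed — the narrative places the erasing before the watching, not after.
(b) Not entailed — 'was draining' is progressive on an accomplishment; it does not entail the completed 'drained'.
(c) Entailed — the narrative places the erasing before the watching.
(d) Not entailed — Ravi erased the note, not the circle; the circle belongs to the watching event.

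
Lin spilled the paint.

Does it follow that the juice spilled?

Nothing is said about any juice; only the paint is affected.

no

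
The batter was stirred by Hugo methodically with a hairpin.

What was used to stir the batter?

a hairpin

'with a hairpin' marks the instrument of the stirring event.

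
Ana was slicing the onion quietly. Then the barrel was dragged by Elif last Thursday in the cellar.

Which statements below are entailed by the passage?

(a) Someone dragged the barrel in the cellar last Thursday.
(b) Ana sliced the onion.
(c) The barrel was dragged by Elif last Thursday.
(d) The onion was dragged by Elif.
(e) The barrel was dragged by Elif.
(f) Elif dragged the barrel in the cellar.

(a), (c), (e), (f)

(a) Entailed — the original entails any weakening of itself; this just generalizes the agent.
(b) Not entailed — 'was slicing' is progressive on an accomplishment; it does not entail the completed 'sliced'.
(c) Entailed — this follows by dropping conjuncts from the dragging event's description.
(d) Not entailed — Elif dragged the barrel, not the onion; the onion belongs to the slicing event.
(e) Entailed — the original entails any weakening of itself; this just drops 'in the cellar', 'last Thursday'.
(f) Entailed — every conjunct here is already in the original dragging event.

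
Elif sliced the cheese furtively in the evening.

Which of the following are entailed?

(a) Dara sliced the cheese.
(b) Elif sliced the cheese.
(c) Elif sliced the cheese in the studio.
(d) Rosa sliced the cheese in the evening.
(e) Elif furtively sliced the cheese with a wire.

(b)

(a) Not entailed — the passage has Elif slicing the cheese, not Dara.
(b) Entailed — every conjunct here is already in the original slicing event.
(c) Not entailed — 'in the studio' adds information not in the original event.
(d) Not entailed — the passage has Elif slicing the cheese, not Rosa.
(e) Not entailed — 'with a wire' adds information not in the original event.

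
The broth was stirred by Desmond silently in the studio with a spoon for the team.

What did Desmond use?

a spoon

'with a spoon' marks the instrument of the stirring event.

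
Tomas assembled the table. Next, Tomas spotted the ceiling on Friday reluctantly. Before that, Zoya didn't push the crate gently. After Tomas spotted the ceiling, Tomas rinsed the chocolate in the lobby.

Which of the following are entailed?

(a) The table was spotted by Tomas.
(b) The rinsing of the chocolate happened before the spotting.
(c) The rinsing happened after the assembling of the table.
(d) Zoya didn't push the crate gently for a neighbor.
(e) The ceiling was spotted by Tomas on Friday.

(a) Not entailed — Tomas spotted the ceiling, not the table; the table belongs to the assembling event.
(b) Not entailed — the narrative places the spotting before the rinsing, not after.
(c) Entailed — the narrative places the assembling before the rinsing.
(d) Entailed — under negation, adding a further restriction is entailed: if no such pushing event occurred, none occurred for a neighbor either.
(e) Entailed — the original entails any weakening of itself; this just drops 'reluctantly'.

(c), (d), (e)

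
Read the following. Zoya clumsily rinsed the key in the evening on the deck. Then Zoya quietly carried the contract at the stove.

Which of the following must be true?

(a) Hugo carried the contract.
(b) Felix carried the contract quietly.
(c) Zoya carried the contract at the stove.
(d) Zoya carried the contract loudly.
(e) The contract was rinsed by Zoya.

(c)

(a) Not entailed — the passage has Zoya carrying the contract, not Hugo.
(b) Not entailed — the passage has Zoya carrying the contract, not Felix.
(c) Entailed — this follows by dropping conjuncts from the carrying event's description.
(d) Not entailed — 'loudly' adds a manner not in (and inconsistent with) the original.
(e) Not entailed — Zoya rinsed the key, not the contract; the contract belongs to the carrying event.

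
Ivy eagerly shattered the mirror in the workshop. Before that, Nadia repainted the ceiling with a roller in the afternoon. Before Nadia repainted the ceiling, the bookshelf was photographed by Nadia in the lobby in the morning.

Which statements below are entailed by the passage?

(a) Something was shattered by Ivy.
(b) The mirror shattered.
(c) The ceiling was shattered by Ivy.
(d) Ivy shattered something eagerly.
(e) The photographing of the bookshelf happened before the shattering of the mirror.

(a), (b), (d), (e)

(a) Entailed — dropping 'in the workshop', 'eagerly' and generalizing the patient leaves a sub-description the original still satisfies.
(b) Entailed — 'Ivy shattered the mirror' is causative; it entails the inchoative 'the mirror shattered'.
(c) Not entailed — Ivy shattered the mirror, not the ceiling; the ceiling belongs to the repainting event.
(d) Entailed — this follows by dropping conjuncts from the shattering event's description.
(e) Entailed — the narrative places the photographing before the shattering.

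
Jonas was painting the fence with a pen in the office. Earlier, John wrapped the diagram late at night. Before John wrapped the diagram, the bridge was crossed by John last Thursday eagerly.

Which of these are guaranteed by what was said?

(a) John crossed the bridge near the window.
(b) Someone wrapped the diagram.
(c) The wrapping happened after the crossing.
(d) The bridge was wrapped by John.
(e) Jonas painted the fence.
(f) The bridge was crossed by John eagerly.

(a) Not entailed — 'near the window' adds information not in the original event.
(b) Entailed — the original entails any weakening of itself; this just drops 'late at night' and generalizes the agent.
(c) Entailed — the narrative places the crossing before the wrapping.
(d) Not entailed — John wrapped the diagram, not the bridge; the bridge belongs to the crossing event.
(e) Not entailed — 'was painting' is progressive on an accomplishment; it does not entail the completed 'painted'.
(f) Entailed — the original entails any weakening of itself; this just drops 'last Thursday'.

(b), (c), (f)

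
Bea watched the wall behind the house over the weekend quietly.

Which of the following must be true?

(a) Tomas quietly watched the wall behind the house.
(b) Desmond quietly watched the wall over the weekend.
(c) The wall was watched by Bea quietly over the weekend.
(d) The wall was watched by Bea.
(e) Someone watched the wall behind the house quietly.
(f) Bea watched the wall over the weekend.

(a) Not entailed — the passage has Bea watching the wall, not Tomas.
(b) Not entailed — the passage has Bea watching the wall, not Desmond.
(c) Entailed — this follows by dropping conjuncts from the watching event's description.
(d) Entailed — this follows by dropping conjuncts from the watching event's description.
(e) Entailed — dropping 'over the weekend' and generalizing the agent leaves a sub-description the original still satisfies.
(f) Entailed — this follows by dropping conjuncts from the watching event's description.

(c), (d), (e), (f)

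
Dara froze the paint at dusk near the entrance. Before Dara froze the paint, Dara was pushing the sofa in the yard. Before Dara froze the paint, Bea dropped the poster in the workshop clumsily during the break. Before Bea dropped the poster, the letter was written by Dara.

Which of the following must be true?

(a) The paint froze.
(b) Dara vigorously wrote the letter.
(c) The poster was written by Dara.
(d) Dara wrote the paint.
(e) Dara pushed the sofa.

(a) Entailed — 'Dara froze the paint' is causative; it entails the inchoative 'the paint froze'.
(b) Not entailed — 'vigorously' adds information not in the original event.
(c) Not entailed — Dara wrote the letter, not the poster; the poster belongs to the dropping event.
(d) Not entailed — Dara wrote the letter, not the paint; the paint belongs to the freezing event.
(e) Entailed — 'push' is an activity; 'was pushing' entails that some pushing happened, so 'pushed' holds.

(a), (e)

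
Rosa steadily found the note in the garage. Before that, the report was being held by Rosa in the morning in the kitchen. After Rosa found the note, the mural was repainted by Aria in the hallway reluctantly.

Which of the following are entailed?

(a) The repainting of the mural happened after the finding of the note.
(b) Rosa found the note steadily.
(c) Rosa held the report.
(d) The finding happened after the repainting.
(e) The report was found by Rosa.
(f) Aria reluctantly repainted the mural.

(a) Entailed — the narrative places the finding before the repainting.
(b) Entailed — dropping 'in the garage' leaves a sub-description the original still satisfies.
(c) Entailed — 'hold' is an activity; 'was holding' entails that some holding happened, so 'held' holds.
(d) Not entailed — the narrative places the finding before the repainting, not after.
(e) Not entailed — Rosa found the note, not the report; the report belongs to the holding event.
(f) Entailed — this follows by dropping conjuncts from the repainting event's description.

(a), (b), (c), (f)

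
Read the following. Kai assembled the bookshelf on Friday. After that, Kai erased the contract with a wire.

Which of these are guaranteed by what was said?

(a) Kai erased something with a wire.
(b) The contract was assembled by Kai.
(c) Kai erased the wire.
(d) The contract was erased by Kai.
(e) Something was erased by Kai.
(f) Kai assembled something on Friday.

(a), (d), (e), (f)

(a) Entailed — this follows by dropping conjuncts from the erasing event's description.
(b) Not entailed — Kai assembled the bookshelf, not the contract; the contract belongs to the erasing event.
(c) Not entailed — the wire is the instrument, not what was erased.
(d) Entailed — the original entails any weakening of itself; this just drops 'with a wire'.
(e) Entailed — this follows by dropping conjuncts from the erasing event's description.
(f) Entailed — this follows by dropping conjuncts from the assembling event's description.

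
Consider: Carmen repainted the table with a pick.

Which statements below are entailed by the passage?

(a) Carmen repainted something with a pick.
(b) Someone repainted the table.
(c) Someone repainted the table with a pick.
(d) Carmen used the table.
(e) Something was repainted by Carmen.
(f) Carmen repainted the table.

(a) Entailed — the original entails any weakening of itself; this just generalizes the patient.
(b) Entailed — every conjunct here is already in the original repainting event.
(c) Entailed — generalizing the agent leaves a sub-description the original still satisfies.
(d) Not entailed — the table is the patient, not an instrument — Carmen used a pick.
(e) Entailed — dropping 'with a pick' and generalizing the patient leaves a sub-description the original still satisfies.
(f) Entailed — every conjunct here is already in the original repainting event.

(a), (b), (c), (e), (f)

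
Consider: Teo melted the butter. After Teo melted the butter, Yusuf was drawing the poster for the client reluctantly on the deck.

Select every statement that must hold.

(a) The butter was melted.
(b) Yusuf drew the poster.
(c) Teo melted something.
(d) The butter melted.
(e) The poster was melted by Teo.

(a), (c), (d)

(a) Entailed — every conjunct here is already in the original melting event.
(b) Not entailed — 'was drawing' is progressive on an accomplishment; it does not entail the completed 'drew'.
(c) Entailed — every conjunct here is already in the original melting event.
(d) Entailed — 'Teo melted the butter' is causative; it entails the inchoative 'the butter melted'.
(e) Not entailed — Teo melted the butter, not the poster; the poster belongs to the drawing event.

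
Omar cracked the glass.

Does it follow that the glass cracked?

yes

'Omar cracked the glass' is the causative; it entails the inchoative 'the glass cracked'.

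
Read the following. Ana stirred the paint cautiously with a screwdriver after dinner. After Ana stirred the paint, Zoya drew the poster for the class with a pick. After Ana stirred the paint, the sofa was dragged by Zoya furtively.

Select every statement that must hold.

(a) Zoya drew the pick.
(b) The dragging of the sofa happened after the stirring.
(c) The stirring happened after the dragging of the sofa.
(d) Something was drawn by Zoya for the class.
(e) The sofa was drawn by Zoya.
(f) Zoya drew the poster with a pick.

(b), (d), (f)

(a) Not entailed — the pick is the instrument, not what was drawn.
(b) Entailed — the narrative places the stirring before the dragging.
(c) Not entailed — the narrative places the stirring before the dragging, not after.
(d) Entailed — every conjunct here is already in the original drawing event.
(e) Not entailed — Zoya drew the poster, not the sofa; the sofa belongs to the dragging event.
(f) Entailed — the original entails any weakening of itself; this just drops 'for the class'.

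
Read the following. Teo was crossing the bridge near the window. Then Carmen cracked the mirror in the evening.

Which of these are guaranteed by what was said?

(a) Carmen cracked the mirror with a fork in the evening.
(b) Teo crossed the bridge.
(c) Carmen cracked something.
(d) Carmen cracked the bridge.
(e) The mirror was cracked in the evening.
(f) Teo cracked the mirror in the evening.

(c), (e)

(a) Not entailed — 'with a fork' adds information not in the original event.
(b) Not entailed — 'was crossing' is progressive on an accomplishment; it does not entail the completed 'crossed'.
(c) Entailed — this follows by dropping conjuncts from the cracking event's description.
(d) Not entailed — Carmen cracked the mirror, not the bridge; the bridge belongs to the crossing event.
(e) Entailed — generalizing the agent leaves a sub-description the original still satisfies.
(f) Not entailed — the passage has Carmen cracking the mirror, not Teo.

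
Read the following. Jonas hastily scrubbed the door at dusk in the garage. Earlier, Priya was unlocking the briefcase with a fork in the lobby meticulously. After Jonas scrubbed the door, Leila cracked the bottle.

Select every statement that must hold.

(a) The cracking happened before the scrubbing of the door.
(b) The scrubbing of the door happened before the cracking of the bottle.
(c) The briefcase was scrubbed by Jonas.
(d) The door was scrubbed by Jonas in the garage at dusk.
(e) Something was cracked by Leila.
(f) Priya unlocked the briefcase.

(a) Not entailed — the narrative places the scrubbing before the cracking, not after.
(b) Entailed — the narrative places the scrubbing before the cracking.
(c) Not entailed — Jonas scrubbed the door, not the briefcase; the briefcase belongs to the unlocking event.
(d) Entailed — dropping 'hastily' leaves a sub-description the original still satisfies.
(e) Entailed — generalizing the patient leaves a sub-description the original still satisfies.
(f) Not entailed — 'was unlocking' is progressive on an accomplishment; it does not entail the completed 'unlocked'.

(b), (d), (e)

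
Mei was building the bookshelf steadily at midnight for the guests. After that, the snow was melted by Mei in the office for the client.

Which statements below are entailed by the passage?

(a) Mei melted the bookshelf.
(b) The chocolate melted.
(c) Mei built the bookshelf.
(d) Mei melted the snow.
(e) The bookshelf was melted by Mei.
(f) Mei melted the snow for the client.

(a) Not entailed — Mei melted the snow, not the bookshelf; the bookshelf belongs to the building event.
(b) Not entailed — the snow is what melted, not the chocolate.
(c) Not entailed — 'was building' is progressive on an accomplishment; it does not entail the completed 'built'.
(d) Entailed — every conjunct here is already in the original melting event.
(e) Not entailed — Mei melted the snow, not the bookshelf; the bookshelf belongs to the building event.
(f) Entailed — this follows by dropping conjuncts from the melting event's description.

(d), (f)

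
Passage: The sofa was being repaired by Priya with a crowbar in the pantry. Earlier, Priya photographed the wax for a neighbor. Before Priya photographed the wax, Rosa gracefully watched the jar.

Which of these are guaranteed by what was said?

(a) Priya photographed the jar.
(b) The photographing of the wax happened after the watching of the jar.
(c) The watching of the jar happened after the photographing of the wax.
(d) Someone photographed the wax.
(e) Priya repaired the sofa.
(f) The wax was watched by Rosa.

(a) Not entailed — Priya photographed the wax, not the jar; the jar belongs to the watching event.
(b) Entailed — the narrative places the watching before the photographing.
(c) Not entailed — the narrative places the watching before the photographing, not after.
(d) Entailed — this follows by dropping conjuncts from the photographing event's description.
(e) Not entailed — 'was repairing' is progressive on an accomplishment; it does not entail the completed 'repaired'.
(f) Not entailed — Rosa watched the jar, not the wax; the wax belongs to the photographing event.

(b), (d)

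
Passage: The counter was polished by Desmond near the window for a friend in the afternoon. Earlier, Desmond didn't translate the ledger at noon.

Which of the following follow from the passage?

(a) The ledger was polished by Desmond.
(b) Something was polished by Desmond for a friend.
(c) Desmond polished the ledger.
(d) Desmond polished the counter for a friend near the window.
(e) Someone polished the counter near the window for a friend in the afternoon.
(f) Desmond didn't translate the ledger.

(a) Not entailed — Desmond polished the counter, not the ledger; the ledger belongs to the translating event.
(b) Entailed — this follows by dropping conjuncts from the polishing event's description.
(c) Not entailed — Desmond polished the counter, not the ledger; the ledger belongs to the translating event.
(d) Entailed — this follows by dropping conjuncts from the polishing event's description.
(e) Entailed — generalizing the agent leaves a sub-description the original still satisfies.
(f) Not entailed — dropping 'at noon' under negation is not valid — the original leaves open that Desmond translated the ledger some other way.

(b), (d), (e)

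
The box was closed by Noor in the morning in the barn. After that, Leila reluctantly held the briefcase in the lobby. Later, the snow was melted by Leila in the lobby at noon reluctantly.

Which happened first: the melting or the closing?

the closing

The connectives place the closing before the melting.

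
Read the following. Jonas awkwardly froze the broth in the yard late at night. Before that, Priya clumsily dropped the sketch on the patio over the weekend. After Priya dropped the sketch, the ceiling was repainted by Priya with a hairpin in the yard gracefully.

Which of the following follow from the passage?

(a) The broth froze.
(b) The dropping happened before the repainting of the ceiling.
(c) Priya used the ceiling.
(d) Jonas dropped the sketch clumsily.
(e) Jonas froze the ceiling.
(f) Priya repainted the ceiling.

(a) Entailed — 'Jonas froze the broth' is causative; it entails the inchoative 'the broth froze'.
(b) Entailed — the narrative places the dropping before the repainting.
(c) Not entailed — the ceiling is the patient, not an instrument — Priya used a hairpin.
(d) Not entailed — the passage has Priya dropping the sketch, not Jonas.
(e) Not entailed — Jonas froze the broth, not the ceiling; the ceiling belongs to the repainting event.
(f) Entailed — this follows by dropping conjuncts from the repainting event's description.

(a), (b), (f)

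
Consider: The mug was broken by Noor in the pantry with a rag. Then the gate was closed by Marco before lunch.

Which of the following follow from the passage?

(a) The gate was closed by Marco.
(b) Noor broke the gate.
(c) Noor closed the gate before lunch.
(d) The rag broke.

(a) Entailed — this follows by dropping conjuncts from the closing event's description.
(b) Not entailed — Noor broke the mug, not the gate; the gate belongs to the closing event.
(c) Not entailed — the passage has Marco closing the gate, not Noor.
(d) Not entailed — the mug is what broke, not the rag.

(a)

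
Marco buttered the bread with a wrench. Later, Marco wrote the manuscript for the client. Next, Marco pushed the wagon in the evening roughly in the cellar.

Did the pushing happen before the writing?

The narrative orders the writing before the pushing.

no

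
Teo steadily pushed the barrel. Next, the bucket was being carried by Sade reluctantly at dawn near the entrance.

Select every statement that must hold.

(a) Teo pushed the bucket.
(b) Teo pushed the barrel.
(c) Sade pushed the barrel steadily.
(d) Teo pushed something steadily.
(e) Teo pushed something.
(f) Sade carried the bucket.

(b), (d), (e), (f)

(a) Not entailed — Teo pushed the barrel, not the bucket; the bucket belongs to the carrying event.
(b) Entailed — the original entails any weakening of itself; this just drops 'steadily'.
(c) Not entailed — the passage has Teo pushing the barrel, not Sade.
(d) Entailed — the original entails any weakening of itself; this just generalizes the patient.
(e) Entailed — this follows by dropping conjuncts from the pushing event's description.
(f) Entailed — 'carry' is an activity; 'was carrying' entails that some carrying happened, so 'carried' holds.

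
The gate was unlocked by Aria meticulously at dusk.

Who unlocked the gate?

'Aria' marks the agent of the unlocking event.

Aria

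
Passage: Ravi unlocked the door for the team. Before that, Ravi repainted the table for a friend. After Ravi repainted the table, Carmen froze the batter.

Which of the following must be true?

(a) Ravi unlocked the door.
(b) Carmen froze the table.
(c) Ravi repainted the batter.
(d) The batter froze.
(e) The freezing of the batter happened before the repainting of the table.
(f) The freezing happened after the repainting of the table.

(a), (d), (f)

(a) Entailed — every conjunct here is already in the original unlocking event.
(b) Not entailed — Carmen froze the batter, not the table; the table belongs to the repainting event.
(c) Not entailed — Ravi repainted the table, not the batter; the batter belongs to the freezing event.
(d) Entailed — 'Carmen froze the batter' is causative; it entails the inchoative 'the batter froze'.
(e) Not entailed — the narrative places the repainting before the freezing, not after.
(f) Entailed — the narrative places the repainting before the freezing.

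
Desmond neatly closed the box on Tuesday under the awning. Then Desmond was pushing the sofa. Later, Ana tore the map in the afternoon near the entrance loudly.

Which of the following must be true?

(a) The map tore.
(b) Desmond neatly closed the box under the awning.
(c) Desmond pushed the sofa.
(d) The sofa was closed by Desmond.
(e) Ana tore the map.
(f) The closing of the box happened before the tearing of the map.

(a) Entailed — 'Ana tore the map' is causative; it entails the inchoative 'the map tore'.
(b) Entailed — every conjunct here is already in the original closing event.
(c) Entailed — 'push' is an activity; 'was pushing' entails that some pushing happened, so 'pushed' holds.
(d) Not entailed — Desmond closed the box, not the sofa; the sofa belongs to the pushing event.
(e) Entailed — dropping 'in the afternoon', 'loudly', 'near the entrance' leaves a sub-description the original still satisfies.
(f) Entailed — the narrative places the closing before the tearing.

(a), (b), (c), (e), (f)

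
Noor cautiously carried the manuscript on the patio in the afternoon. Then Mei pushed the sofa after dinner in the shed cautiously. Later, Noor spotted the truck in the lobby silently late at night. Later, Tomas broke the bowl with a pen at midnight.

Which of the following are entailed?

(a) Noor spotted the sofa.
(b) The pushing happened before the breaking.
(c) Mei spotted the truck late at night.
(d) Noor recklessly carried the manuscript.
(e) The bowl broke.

(b), (e)

(a) Not entailed — Noor spotted the truck, not the sofa; the sofa belongs to the pushing event.
(b) Entailed — the narrative places the pushing before the breaking.
(c) Not entailed — the passage has Noor spotting the truck, not Mei.
(d) Not entailed — 'recklessly' adds a manner not in (and inconsistent with) the original.
(e) Entailed — 'Tomas broke the bowl' is causative; it entails the inchoative 'the bowl broke'.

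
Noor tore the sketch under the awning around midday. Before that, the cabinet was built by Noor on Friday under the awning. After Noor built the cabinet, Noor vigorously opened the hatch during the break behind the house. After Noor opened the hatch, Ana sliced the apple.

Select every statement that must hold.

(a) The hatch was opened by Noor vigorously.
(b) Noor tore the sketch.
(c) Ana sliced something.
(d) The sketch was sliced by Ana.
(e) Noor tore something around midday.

(a), (b), (c), (e)

(a) Entailed — dropping 'behind the house', 'during the break' leaves a sub-description the original still satisfies.
(b) Entailed — the original entails any weakening of itself; this just drops 'under the awning', 'around midday'.
(c) Entailed — generalizing the patient leaves a sub-description the original still satisfies.
(d) Not entailed — Ana sliced the apple, not the sketch; the sketch belongs to the tearing event.
(e) Entailed — dropping 'under the awning' and generalizing the patient leaves a sub-description the original still satisfies.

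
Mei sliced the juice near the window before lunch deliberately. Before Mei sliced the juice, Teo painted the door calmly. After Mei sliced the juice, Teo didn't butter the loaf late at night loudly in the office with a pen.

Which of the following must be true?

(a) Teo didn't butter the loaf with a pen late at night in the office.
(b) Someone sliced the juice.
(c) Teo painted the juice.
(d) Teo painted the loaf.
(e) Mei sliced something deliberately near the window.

(a) Not entailed — dropping 'loudly' under negation is not valid — the original leaves open that Teo buttered the loaf some other way.
(b) Entailed — every conjunct here is already in the original slicing event.
(c) Not entailed — Teo painted the door, not the juice; the juice belongs to the slicing event.
(d) Not entailed — Teo painted the door, not the loaf; the loaf belongs to the buttering event.
(e) Entailed — the original entails any weakening of itself; this just drops 'before lunch' and generalizes the patient.

(b), (e)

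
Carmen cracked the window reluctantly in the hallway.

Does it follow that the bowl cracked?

Nothing is said about any bowl; only the window is affected.

no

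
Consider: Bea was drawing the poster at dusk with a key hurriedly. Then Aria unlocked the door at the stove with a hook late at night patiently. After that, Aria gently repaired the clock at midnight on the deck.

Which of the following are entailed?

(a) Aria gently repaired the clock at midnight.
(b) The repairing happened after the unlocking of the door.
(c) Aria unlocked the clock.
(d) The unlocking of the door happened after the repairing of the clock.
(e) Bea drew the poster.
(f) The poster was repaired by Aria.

(a), (b)

(a) Entailed — every conjunct here is already in the original repairing event.
(b) Entailed — the narrative places the unlocking before the repairing.
(c) Not entailed — Aria unlocked the door, not the clock; the clock belongs to the repairing event.
(d) Not entailed — the narrative places the unlocking before the repairing, not after.
(e) Not entailed — 'was drawing' is progressive on an accomplishment; it does not entail the completed 'drew'.
(f) Not entailed — Aria repaired the clock, not the poster; the poster belongs to the drawing event.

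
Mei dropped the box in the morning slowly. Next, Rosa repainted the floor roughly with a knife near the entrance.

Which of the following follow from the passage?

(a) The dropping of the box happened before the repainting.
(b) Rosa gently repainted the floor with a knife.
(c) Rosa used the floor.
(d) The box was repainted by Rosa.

(a) Entailed — the narrative places the dropping before the repainting.
(b) Not entailed — 'gently' adds a manner not in (and inconsistent with) the original.
(c) Not entailed — the floor is the patient, not an instrument — Rosa used a knife.
(d) Not entailed — Rosa repainted the floor, not the box; the box belongs to the dropping event.

(a)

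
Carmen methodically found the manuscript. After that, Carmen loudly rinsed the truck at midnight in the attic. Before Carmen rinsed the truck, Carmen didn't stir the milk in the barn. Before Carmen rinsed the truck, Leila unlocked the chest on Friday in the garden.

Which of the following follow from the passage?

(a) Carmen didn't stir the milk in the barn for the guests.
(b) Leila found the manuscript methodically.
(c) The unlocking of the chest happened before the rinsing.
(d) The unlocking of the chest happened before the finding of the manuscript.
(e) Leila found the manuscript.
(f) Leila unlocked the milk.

(a) Entailed — under negation, adding a further restriction is entailed: if no such stirring event occurred, none occurred for the guests either.
(b) Not entailed — the passage has Carmen finding the manuscript, not Leila.
(c) Entailed — the narrative places the unlocking before the rinsing.
(d) Not entailed — the narrative doesn't order the unlocking relative to the finding.
(e) Not entailed — the passage has Carmen finding the manuscript, not Leila.
(f) Not entailed — Leila unlocked the chest, not the milk; the milk belongs to the stirring event.

(a), (c)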